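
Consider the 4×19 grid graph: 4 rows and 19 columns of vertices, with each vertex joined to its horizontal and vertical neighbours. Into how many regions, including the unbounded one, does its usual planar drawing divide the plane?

55

The grid has V = 4·19 = 76 vertices and E = 4·18 + 19·3 = 129 edges.
F = 2 − V + E = 2 − 76 + 129 = 55.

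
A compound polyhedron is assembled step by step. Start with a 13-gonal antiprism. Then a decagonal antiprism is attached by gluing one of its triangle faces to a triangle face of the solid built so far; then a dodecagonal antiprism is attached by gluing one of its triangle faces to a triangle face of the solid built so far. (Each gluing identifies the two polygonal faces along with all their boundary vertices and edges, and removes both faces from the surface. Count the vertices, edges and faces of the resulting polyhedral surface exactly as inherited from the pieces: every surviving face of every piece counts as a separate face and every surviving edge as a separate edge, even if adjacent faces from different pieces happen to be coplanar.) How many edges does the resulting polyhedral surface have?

134

A 13-gonal antiprism: V=26, E=52, F=28.
Attach a decagonal antiprism (V=20, E=40, F=22) along a 3-gon: merge 3 vertices and 3 edges, delete both glued faces → V=43, E=89, F=48.
Attach a dodecagonal antiprism (V=24, E=48, F=26) along a 3-gon: merge 3 vertices and 3 edges, delete both glued faces → V=64, E=134, F=72.
Check: V − E + F = 64 − 134 + 72 = 2.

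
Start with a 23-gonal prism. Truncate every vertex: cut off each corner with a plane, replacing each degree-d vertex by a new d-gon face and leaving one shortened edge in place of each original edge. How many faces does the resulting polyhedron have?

71

The base solid has V = 46, E = 69, F = 25.
Truncation replaces each original edge-end by a new vertex, so V′ = 2E = 138.
Each original edge survives, and each old vertex of degree d contributes d new edges; summing degrees gives Σd = 2E, so E′ = E + 2E = 3E = 207.
Each original face survives and each original vertex becomes one new face: F′ = F + V = 71.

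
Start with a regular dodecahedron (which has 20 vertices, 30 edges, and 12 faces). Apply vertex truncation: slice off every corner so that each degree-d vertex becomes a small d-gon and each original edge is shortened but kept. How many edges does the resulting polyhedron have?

90

Truncation replaces each original edge-end by a new vertex, so V′ = 2E = 60.
Each original edge survives, and each old vertex of degree d contributes d new edges; summing degrees gives Σd = 2E, so E′ = E + 2E = 3E = 90.
Each original face survives and each original vertex becomes one new face: F′ = F + V = 32.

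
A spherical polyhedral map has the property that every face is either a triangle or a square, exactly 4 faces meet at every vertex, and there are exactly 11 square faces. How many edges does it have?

Let x be the number of triangles; then F = 11 + x.
Edge–face incidences: 2E = 4·11 + 3·x = 44 + 3x.
Every vertex has degree 4, so 4V = 2E.
Euler: V − E + F = 2 ⇒ (2E)/4 − E + (11 + x) = 2.
Multiply by 8: 2·(2E) − 4·(2E) + 8·(11 + x) = 16, i.e. 88 + 8x − 2·(44 + 3x) = 16.
Collecting terms: 2x = 16, so x = 8.
Then 2E = 44 + 3·8 = 68, so E = 34, V = 2E/4 = 17, F = 11 + 8 = 19.

34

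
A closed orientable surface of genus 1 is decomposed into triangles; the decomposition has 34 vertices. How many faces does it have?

68

χ = 2 − 2·1 = 0, and every face is a triangle so 3F = 2E.
V − E + F = 0 with E = 3F/2 gives 34 − (3/2 − 1)·F = 0, so F = 68 and E = 102.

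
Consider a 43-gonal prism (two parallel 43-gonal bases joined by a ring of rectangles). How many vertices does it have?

86

A prism on an n-gon has two n-gon bases and n rectangular sides: V = 2·43 = 86, E = 3·43 = 129, F = 43 + 2 = 45.
Check: V − E + F = 86 − 129 + 45 = 2.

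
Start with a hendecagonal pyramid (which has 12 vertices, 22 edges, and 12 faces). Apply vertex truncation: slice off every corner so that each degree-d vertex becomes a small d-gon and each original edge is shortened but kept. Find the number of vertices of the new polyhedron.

Truncation replaces each original edge-end by a new vertex, so V′ = 2E = 44.
Each original edge survives, and each old vertex of degree d contributes d new edges; summing degrees gives Σd = 2E, so E′ = E + 2E = 3E = 66.
Each original face survives and each original vertex becomes one new face: F′ = F + V = 24.

44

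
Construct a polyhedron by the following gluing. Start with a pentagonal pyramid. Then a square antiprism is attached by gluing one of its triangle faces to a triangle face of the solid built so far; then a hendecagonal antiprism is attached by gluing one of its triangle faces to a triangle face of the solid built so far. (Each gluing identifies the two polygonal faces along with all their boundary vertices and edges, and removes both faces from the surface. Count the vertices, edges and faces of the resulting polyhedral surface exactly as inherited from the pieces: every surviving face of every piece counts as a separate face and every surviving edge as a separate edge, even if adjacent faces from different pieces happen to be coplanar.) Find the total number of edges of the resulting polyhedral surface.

64

A pentagonal pyramid: V=6, E=10, F=6.
Attach a square antiprism (V=8, E=16, F=10) along a 3-gon: merge 3 vertices and 3 edges, delete both glued faces → V=11, E=23, F=14.
Attach a hendecagonal antiprism (V=22, E=44, F=24) along a 3-gon: merge 3 vertices and 3 edges, delete both glued faces → V=30, E=64, F=36.
Check: V − E + F = 30 − 64 + 36 = 2.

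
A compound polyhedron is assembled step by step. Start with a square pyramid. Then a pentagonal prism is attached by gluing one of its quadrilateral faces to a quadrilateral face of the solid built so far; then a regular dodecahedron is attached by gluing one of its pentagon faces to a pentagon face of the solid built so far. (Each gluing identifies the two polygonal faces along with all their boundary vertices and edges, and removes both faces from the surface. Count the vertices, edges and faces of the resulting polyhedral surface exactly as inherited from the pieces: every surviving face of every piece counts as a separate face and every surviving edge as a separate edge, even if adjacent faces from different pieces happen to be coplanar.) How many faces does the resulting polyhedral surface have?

20

A square pyramid: V=5, E=8, F=5.
Attach a pentagonal prism (V=10, E=15, F=7) along a 4-gon: merge 4 vertices and 4 edges, delete both glued faces → V=11, E=19, F=10.
Attach a regular dodecahedron (V=20, E=30, F=12) along a 5-gon: merge 5 vertices and 5 edges, delete both glued faces → V=26, E=44, F=20.
Check: V − E + F = 26 − 44 + 20 = 2.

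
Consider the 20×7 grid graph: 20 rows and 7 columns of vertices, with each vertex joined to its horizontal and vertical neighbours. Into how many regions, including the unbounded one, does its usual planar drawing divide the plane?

115

The grid has V = 20·7 = 140 vertices and E = 20·6 + 7·19 = 253 edges.
F = 2 − V + E = 2 − 140 + 253 = 115.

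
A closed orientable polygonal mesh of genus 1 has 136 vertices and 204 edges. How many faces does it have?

68

For a closed orientable surface of genus 1, χ = 2 − 2·1 = 0.
F = 0 − V + E = 0 − 136 + 204 = 68.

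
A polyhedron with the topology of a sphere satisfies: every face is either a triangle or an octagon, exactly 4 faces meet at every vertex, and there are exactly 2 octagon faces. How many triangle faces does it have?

Let x be the number of triangles; then F = 2 + x.
Edge–face incidences: 2E = 8·2 + 3·x = 16 + 3x.
Every vertex has degree 4, so 4V = 2E.
Euler: V − E + F = 2 ⇒ (2E)/4 − E + (2 + x) = 2.
Multiply by 8: 2·(2E) − 4·(2E) + 8·(2 + x) = 16, i.e. 16 + 8x − 2·(16 + 3x) = 16.
Collecting terms: 2x − 16 = 16, so 2x = 32, so x = 16.
Then 2E = 16 + 3·16 = 64, so E = 32, V = 2E/4 = 16, F = 2 + 16 = 18.

16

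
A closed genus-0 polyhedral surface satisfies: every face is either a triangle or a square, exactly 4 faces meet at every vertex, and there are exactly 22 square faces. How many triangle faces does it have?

8

Let x be the number of triangles; then F = 22 + x.
Edge–face incidences: 2E = 4·22 + 3·x = 88 + 3x.
Every vertex has degree 4, so 4V = 2E.
Euler: V − E + F = 2 ⇒ (2E)/4 − E + (22 + x) = 2.
Multiply by 8: 2·(2E) − 4·(2E) + 8·(22 + x) = 16, i.e. 176 + 8x − 2·(88 + 3x) = 16.
Collecting terms: 2x = 16, so x = 8.
Then 2E = 88 + 3·8 = 112, so E = 56, V = 2E/4 = 28, F = 22 + 8 = 30.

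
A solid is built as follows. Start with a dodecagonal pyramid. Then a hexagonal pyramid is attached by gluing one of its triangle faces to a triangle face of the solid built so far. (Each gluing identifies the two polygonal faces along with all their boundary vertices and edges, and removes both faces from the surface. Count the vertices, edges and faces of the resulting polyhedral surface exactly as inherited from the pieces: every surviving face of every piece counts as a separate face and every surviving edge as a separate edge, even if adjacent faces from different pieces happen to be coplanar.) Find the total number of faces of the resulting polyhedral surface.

18

A dodecagonal pyramid: V=13, E=24, F=13.
Attach a hexagonal pyramid (V=7, E=12, F=7) along a 3-gon: merge 3 vertices and 3 edges, delete both glued faces → V=17, E=33, F=18.
Check: V − E + F = 17 − 33 + 18 = 2.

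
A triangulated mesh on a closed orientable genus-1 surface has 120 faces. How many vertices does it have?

χ = 2 − 2·1 = 0, and every face is a triangle so 3F = 2E.
E = 3·120/2 = 180. Then V = 0 + E − F = 0 + 180 − 120 = 60.

60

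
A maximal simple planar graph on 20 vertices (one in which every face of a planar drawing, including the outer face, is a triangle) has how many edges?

54

In a plane triangulation 3F = 2E and V − E + F = 2, so E = 3V − 6 = 3·20 − 6 = 54.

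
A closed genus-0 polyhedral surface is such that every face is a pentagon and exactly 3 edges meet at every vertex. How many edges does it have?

Each face has 5 edges and each edge borders two faces, so 2E = 5F.
Each vertex has degree 3, so 3V = 2E and hence V = 5F/3.
Euler: V − E + F = 2 ⇒ (5F/3) − (5F/2) + F = 2.
Multiply by 6: (10 − 15 + 6)F = 12, i.e. 1F = 12.
So F = 12, E = 5·12/2 = 30, V = 5·12/3 = 20.

30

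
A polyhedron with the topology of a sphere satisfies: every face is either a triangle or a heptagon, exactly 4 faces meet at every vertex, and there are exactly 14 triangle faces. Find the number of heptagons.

Let x be the number of heptagons; then F = 14 + x.
Edge–face incidences: 2E = 3·14 + 7·x = 42 + 7x.
Every vertex has degree 4, so 4V = 2E.
Euler: V − E + F = 2 ⇒ (2E)/4 − E + (14 + x) = 2.
Multiply by 8: 2·(2E) − 4·(2E) + 8·(14 + x) = 16, i.e. 112 + 8x − 2·(42 + 7x) = 16.
Collecting terms: −6x + 28 = 16, so −6x = −12, so x = 2.
Then 2E = 42 + 7·2 = 56, so E = 28, V = 2E/4 = 14, F = 14 + 2 = 16.

2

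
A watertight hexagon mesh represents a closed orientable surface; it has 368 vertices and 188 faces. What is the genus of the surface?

5

Every face is a hexagon, so 2E = 6·188 = 1128, giving E = 564.
χ = V − E + F = 368 − 564 + 188 = -8.
For a closed orientable surface χ = 2 − 2g, so g = (2 − (-8))/2 = 5.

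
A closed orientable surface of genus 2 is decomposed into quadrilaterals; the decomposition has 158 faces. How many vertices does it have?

156

χ = 2 − 2·2 = -2, and every face is a square so 4F = 2E.
E = 4·158/2 = 316. Then V = -2 + E − F = -2 + 316 − 158 = 156.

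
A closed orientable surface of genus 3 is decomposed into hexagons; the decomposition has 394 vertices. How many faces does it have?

199

χ = 2 − 2·3 = -4, and every face is a hexagon so 6F = 2E.
V − E + F = -4 with E = 6F/2 gives 394 − (6/2 − 1)·F = -4, so F = 199 and E = 597.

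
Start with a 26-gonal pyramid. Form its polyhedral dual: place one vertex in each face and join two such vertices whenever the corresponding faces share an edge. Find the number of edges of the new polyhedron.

52

The base solid has V = 27, E = 52, F = 27.
The dual swaps V and F and preserves E: V′ = F = 27, E′ = E = 52, F′ = V = 27.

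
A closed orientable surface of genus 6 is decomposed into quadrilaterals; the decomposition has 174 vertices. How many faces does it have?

184

χ = 2 − 2·6 = -10, and every face is a square so 4F = 2E.
V − E + F = -10 with E = 4F/2 gives 174 − (4/2 − 1)·F = -10, so F = 184 and E = 368.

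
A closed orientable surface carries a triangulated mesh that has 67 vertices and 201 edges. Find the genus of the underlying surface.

Every face is a triangle and each edge borders two faces, so 3F = 2·201, giving F = 134.
χ = V − E + F = 67 − 201 + 134 = 0.
For a closed orientable surface χ = 2 − 2g, so g = (2 − (0))/2 = 1.

1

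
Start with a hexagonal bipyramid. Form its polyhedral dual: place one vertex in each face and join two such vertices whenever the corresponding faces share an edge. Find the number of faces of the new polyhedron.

8

The base solid has V = 8, E = 18, F = 12.
The dual swaps V and F and preserves E: V′ = F = 12, E′ = E = 18, F′ = V = 8.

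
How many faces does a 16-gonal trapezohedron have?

32

The n-trapezohedron (dual of the n-antiprism) has V = 2·16 + 2 = 34, E = 4·16 = 64, F = 2·16 = 32.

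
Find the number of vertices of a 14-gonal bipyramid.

16

A bipyramid over an n-gon has 2n triangular faces and n + 2 vertices: V = 14 + 2 = 16, E = 3·14 = 42, F = 2·14 = 28.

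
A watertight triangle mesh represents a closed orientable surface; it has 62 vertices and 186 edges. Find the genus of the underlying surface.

1

Every face is a triangle and each edge borders two faces, so 3F = 2·186, giving F = 124.
χ = V − E + F = 62 − 186 + 124 = 0.
For a closed orientable surface χ = 2 − 2g, so g = (2 − (0))/2 = 1.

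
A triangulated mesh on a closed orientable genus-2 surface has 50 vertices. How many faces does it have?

χ = 2 − 2·2 = -2, and every face is a triangle so 3F = 2E.
V − E + F = -2 with E = 3F/2 gives 50 − (3/2 − 1)·F = -2, so F = 104 and E = 156.

104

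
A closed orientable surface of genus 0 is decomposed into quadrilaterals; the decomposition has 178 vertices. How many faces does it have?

176

χ = 2 − 2·0 = 2, and every face is a square so 4F = 2E.
V − E + F = 2 with E = 4F/2 gives 178 − (4/2 − 1)·F = 2, so F = 176 and E = 352.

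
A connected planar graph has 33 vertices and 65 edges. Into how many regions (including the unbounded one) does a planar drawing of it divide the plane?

Euler's formula for a connected plane graph: V − E + F = 2, so F = 2 − 33 + 65 = 34.

34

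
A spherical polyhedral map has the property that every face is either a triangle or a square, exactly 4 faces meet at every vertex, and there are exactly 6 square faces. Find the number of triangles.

Let x be the number of triangles; then F = 6 + x.
Edge–face incidences: 2E = 4·6 + 3·x = 24 + 3x.
Every vertex has degree 4, so 4V = 2E.
Euler: V − E + F = 2 ⇒ (2E)/4 − E + (6 + x) = 2.
Multiply by 8: 2·(2E) − 4·(2E) + 8·(6 + x) = 16, i.e. 48 + 8x − 2·(24 + 3x) = 16.
Collecting terms: 2x = 16, so x = 8.
Then 2E = 24 + 3·8 = 48, so E = 24, V = 2E/4 = 12, F = 6 + 8 = 14.

8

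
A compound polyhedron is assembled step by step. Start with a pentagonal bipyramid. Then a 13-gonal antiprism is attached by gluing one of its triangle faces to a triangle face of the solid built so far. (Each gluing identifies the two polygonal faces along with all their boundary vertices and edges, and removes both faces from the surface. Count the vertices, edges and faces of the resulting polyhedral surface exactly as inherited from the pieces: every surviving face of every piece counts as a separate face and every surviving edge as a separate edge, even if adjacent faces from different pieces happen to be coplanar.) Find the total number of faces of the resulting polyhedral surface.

A pentagonal bipyramid: V=7, E=15, F=10.
Attach a 13-gonal antiprism (V=26, E=52, F=28) along a 3-gon: merge 3 vertices and 3 edges, delete both glued faces → V=30, E=64, F=36.
Check: V − E + F = 30 − 64 + 36 = 2.

36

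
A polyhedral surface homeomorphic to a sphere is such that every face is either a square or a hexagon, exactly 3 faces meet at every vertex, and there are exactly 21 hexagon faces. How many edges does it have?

Let x be the number of squares; then F = 21 + x.
Edge–face incidences: 2E = 6·21 + 4·x = 126 + 4x.
Every vertex has degree 3, so 3V = 2E.
Euler: V − E + F = 2 ⇒ (2E)/3 − E + (21 + x) = 2.
Multiply by 6: 2·(2E) − 3·(2E) + 6·(21 + x) = 12, i.e. 126 + 6x − (126 + 4x) = 12.
Collecting terms: 2x = 12, so x = 6.
Then 2E = 126 + 4·6 = 150, so E = 75, V = 2E/3 = 50, F = 21 + 6 = 27.

75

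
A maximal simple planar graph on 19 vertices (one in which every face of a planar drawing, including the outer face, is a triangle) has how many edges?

51

In a plane triangulation 3F = 2E and V − E + F = 2, so E = 3V − 6 = 3·19 − 6 = 51.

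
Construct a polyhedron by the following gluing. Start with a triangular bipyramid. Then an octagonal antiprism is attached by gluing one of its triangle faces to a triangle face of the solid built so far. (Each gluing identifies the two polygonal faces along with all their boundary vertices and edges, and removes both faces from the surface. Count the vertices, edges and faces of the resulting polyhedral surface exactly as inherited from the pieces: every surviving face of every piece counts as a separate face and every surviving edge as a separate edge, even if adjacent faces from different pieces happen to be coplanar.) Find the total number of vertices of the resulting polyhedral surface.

18

A triangular bipyramid: V=5, E=9, F=6.
Attach an octagonal antiprism (V=16, E=32, F=18) along a 3-gon: merge 3 vertices and 3 edges, delete both glued faces → V=18, E=38, F=22.
Check: V − E + F = 18 − 38 + 22 = 2.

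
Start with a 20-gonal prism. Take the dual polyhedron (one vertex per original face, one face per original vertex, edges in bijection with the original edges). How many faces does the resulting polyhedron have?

40

The base solid has V = 40, E = 60, F = 22.
The dual swaps V and F and preserves E: V′ = F = 22, E′ = E = 60, F′ = V = 40.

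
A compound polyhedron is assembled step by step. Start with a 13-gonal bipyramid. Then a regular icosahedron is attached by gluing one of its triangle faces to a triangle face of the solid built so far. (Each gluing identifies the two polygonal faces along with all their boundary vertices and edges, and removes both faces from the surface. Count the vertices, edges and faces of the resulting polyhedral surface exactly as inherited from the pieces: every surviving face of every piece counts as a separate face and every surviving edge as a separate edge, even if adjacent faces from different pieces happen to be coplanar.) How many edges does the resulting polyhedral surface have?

A 13-gonal bipyramid: V=15, E=39, F=26.
Attach a regular icosahedron (V=12, E=30, F=20) along a 3-gon: merge 3 vertices and 3 edges, delete both glued faces → V=24, E=66, F=44.
Check: V − E + F = 24 − 66 + 44 = 2.

66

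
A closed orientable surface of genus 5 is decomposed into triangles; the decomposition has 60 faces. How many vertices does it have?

χ = 2 − 2·5 = -8, and every face is a triangle so 3F = 2E.
E = 3·60/2 = 90. Then V = -8 + E − F = -8 + 90 − 60 = 22.

22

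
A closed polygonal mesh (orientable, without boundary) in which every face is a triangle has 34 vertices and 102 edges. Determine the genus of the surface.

Every face is a triangle and each edge borders two faces, so 3F = 2·102, giving F = 68.
χ = V − E + F = 34 − 102 + 68 = 0.
For a closed orientable surface χ = 2 − 2g, so g = (2 − (0))/2 = 1.

1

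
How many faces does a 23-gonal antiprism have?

48

An antiprism on an n-gon has two n-gon caps and 2n triangles: V = 2·23 = 46, E = 4·23 = 92, F = 2·23 + 2 = 48.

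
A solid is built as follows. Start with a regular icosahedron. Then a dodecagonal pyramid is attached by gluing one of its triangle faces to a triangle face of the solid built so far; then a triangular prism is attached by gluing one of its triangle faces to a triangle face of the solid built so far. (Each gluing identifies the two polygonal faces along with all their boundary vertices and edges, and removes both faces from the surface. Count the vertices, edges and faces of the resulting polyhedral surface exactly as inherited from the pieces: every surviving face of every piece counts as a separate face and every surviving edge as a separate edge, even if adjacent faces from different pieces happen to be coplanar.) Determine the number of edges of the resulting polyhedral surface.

A regular icosahedron: V=12, E=30, F=20.
Attach a dodecagonal pyramid (V=13, E=24, F=13) along a 3-gon: merge 3 vertices and 3 edges, delete both glued faces → V=22, E=51, F=31.
Attach a triangular prism (V=6, E=9, F=5) along a 3-gon: merge 3 vertices and 3 edges, delete both glued faces → V=25, E=57, F=34.
Check: V − E + F = 25 − 57 + 34 = 2.

57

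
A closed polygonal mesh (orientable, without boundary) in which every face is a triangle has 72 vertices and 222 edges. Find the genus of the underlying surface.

Every face is a triangle and each edge borders two faces, so 3F = 2·222, giving F = 148.
χ = V − E + F = 72 − 222 + 148 = -2.
For a closed orientable surface χ = 2 − 2g, so g = (2 − (-2))/2 = 2.

2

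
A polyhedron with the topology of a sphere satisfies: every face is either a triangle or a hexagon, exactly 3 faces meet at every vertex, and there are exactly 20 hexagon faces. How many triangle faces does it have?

4

Let x be the number of triangles; then F = 20 + x.
Edge–face incidences: 2E = 6·20 + 3·x = 120 + 3x.
Every vertex has degree 3, so 3V = 2E.
Euler: V − E + F = 2 ⇒ (2E)/3 − E + (20 + x) = 2.
Multiply by 6: 2·(2E) − 3·(2E) + 6·(20 + x) = 12, i.e. 120 + 6x − (120 + 3x) = 12.
Collecting terms: 3x = 12, so x = 4.
Then 2E = 120 + 3·4 = 132, so E = 66, V = 2E/3 = 44, F = 20 + 4 = 24.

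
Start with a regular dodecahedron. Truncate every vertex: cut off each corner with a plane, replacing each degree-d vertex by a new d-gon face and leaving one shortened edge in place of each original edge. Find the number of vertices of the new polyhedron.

The base solid has V = 20, E = 30, F = 12.
Truncation replaces each original edge-end by a new vertex, so V′ = 2E = 60.
Each original edge survives, and each old vertex of degree d contributes d new edges; summing degrees gives Σd = 2E, so E′ = E + 2E = 3E = 90.
Each original face survives and each original vertex becomes one new face: F′ = F + V = 32.

60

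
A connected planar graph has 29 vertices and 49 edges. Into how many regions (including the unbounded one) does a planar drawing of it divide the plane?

Euler's formula for a connected plane graph: V − E + F = 2, so F = 2 − 29 + 49 = 22.

22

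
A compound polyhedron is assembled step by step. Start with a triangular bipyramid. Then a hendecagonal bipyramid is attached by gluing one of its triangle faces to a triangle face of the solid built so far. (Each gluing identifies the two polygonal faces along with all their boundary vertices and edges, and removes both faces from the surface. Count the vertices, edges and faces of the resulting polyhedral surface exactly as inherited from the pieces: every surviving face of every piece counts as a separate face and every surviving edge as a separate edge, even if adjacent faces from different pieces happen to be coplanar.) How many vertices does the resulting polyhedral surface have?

15

A triangular bipyramid: V=5, E=9, F=6.
Attach a hendecagonal bipyramid (V=13, E=33, F=22) along a 3-gon: merge 3 vertices and 3 edges, delete both glued faces → V=15, E=39, F=26.
Check: V − E + F = 15 − 39 + 26 = 2.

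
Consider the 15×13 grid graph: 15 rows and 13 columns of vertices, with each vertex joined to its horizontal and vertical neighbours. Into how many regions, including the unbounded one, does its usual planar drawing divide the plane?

169

The grid has V = 15·13 = 195 vertices and E = 15·12 + 13·14 = 362 edges.
F = 2 − V + E = 2 − 195 + 362 = 169.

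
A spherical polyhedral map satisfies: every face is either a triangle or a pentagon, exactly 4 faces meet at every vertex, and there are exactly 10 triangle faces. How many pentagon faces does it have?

Let x be the number of pentagons; then F = 10 + x.
Edge–face incidences: 2E = 3·10 + 5·x = 30 + 5x.
Every vertex has degree 4, so 4V = 2E.
Euler: V − E + F = 2 ⇒ (2E)/4 − E + (10 + x) = 2.
Multiply by 8: 2·(2E) − 4·(2E) + 8·(10 + x) = 16, i.e. 80 + 8x − 2·(30 + 5x) = 16.
Collecting terms: −2x + 20 = 16, so −2x = −4, so x = 2.
Then 2E = 30 + 5·2 = 40, so E = 20, V = 2E/4 = 10, F = 10 + 2 = 12.

2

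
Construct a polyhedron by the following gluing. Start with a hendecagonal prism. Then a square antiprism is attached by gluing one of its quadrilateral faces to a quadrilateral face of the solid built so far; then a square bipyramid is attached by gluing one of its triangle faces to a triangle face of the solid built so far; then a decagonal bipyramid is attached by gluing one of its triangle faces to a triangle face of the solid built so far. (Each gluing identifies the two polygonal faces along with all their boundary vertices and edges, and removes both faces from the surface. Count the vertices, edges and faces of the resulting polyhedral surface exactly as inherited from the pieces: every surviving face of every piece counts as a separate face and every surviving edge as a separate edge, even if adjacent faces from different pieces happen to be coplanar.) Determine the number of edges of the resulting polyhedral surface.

81

A hendecagonal prism: V=22, E=33, F=13.
Attach a square antiprism (V=8, E=16, F=10) along a 4-gon: merge 4 vertices and 4 edges, delete both glued faces → V=26, E=45, F=21.
Attach a square bipyramid (V=6, E=12, F=8) along a 3-gon: merge 3 vertices and 3 edges, delete both glued faces → V=29, E=54, F=27.
Attach a decagonal bipyramid (V=12, E=30, F=20) along a 3-gon: merge 3 vertices and 3 edges, delete both glued faces → V=38, E=81, F=45.
Check: V − E + F = 38 − 81 + 45 = 2.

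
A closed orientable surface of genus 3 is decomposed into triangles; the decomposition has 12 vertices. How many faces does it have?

32

χ = 2 − 2·3 = -4, and every face is a triangle so 3F = 2E.
V − E + F = -4 with E = 3F/2 gives 12 − (3/2 − 1)·F = -4, so F = 32 and E = 48.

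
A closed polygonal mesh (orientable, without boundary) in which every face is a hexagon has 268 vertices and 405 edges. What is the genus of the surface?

2

Every face is a hexagon and each edge borders two faces, so 6F = 2·405, giving F = 135.
χ = V − E + F = 268 − 405 + 135 = -2.
For a closed orientable surface χ = 2 − 2g, so g = (2 − (-2))/2 = 2.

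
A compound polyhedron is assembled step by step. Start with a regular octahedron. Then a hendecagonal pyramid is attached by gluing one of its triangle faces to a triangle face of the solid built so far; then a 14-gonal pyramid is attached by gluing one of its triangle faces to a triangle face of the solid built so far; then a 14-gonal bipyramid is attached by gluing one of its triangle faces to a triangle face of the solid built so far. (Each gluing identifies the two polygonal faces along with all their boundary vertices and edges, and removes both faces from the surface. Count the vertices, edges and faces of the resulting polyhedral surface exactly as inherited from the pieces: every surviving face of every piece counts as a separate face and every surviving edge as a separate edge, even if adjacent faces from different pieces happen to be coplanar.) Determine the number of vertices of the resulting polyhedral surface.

40

A regular octahedron: V=6, E=12, F=8.
Attach a hendecagonal pyramid (V=12, E=22, F=12) along a 3-gon: merge 3 vertices and 3 edges, delete both glued faces → V=15, E=31, F=18.
Attach a 14-gonal pyramid (V=15, E=28, F=15) along a 3-gon: merge 3 vertices and 3 edges, delete both glued faces → V=27, E=56, F=31.
Attach a 14-gonal bipyramid (V=16, E=42, F=28) along a 3-gon: merge 3 vertices and 3 edges, delete both glued faces → V=40, E=95, F=57.
Check: V − E + F = 40 − 95 + 57 = 2.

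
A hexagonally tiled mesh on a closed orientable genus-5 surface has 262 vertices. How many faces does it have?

χ = 2 − 2·5 = -8, and every face is a hexagon so 6F = 2E.
V − E + F = -8 with E = 6F/2 gives 262 − (6/2 − 1)·F = -8, so F = 135 and E = 405.

135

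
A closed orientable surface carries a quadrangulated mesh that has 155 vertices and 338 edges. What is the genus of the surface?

Every face is a square and each edge borders two faces, so 4F = 2·338, giving F = 169.
χ = V − E + F = 155 − 338 + 169 = -14.
For a closed orientable surface χ = 2 − 2g, so g = (2 − (-14))/2 = 8.

8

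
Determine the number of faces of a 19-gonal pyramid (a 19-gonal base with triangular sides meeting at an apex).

20

A pyramid on an n-gon base has one n-gon and n triangles: V = 19 + 1 = 20, E = 2·19 = 38, F = 19 + 1 = 20.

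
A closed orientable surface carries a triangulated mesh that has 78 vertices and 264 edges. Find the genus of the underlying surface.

Every face is a triangle and each edge borders two faces, so 3F = 2·264, giving F = 176.
χ = V − E + F = 78 − 264 + 176 = -10.
For a closed orientable surface χ = 2 − 2g, so g = (2 − (-10))/2 = 6.

6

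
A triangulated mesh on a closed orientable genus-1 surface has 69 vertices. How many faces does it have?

χ = 2 − 2·1 = 0, and every face is a triangle so 3F = 2E.
V − E + F = 0 with E = 3F/2 gives 69 − (3/2 − 1)·F = 0, so F = 138 and E = 207.

138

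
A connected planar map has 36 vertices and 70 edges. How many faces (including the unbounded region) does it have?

36

Euler's formula for a connected plane graph: V − E + F = 2, so F = 2 − 36 + 70 = 36.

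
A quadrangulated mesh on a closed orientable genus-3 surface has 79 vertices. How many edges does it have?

χ = 2 − 2·3 = -4, and every face is a square so 4F = 2E.
V − E + F = -4 with E = 4F/2 gives 79 − (4/2 − 1)·F = -4, so F = 83 and E = 166.

166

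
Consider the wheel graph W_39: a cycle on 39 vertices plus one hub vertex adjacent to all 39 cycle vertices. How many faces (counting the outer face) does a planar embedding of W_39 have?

W_39 has V = 39 + 1 = 40 vertices and E = 2·39 = 78 edges.
By Euler's formula F = 2 − V + E = 2 − 40 + 78 = 40.

40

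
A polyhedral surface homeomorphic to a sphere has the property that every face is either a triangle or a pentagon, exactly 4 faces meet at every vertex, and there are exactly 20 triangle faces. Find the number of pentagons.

Let x be the number of pentagons; then F = 20 + x.
Edge–face incidences: 2E = 3·20 + 5·x = 60 + 5x.
Every vertex has degree 4, so 4V = 2E.
Euler: V − E + F = 2 ⇒ (2E)/4 − E + (20 + x) = 2.
Multiply by 8: 2·(2E) − 4·(2E) + 8·(20 + x) = 16, i.e. 160 + 8x − 2·(60 + 5x) = 16.
Collecting terms: −2x + 40 = 16, so −2x = −24, so x = 12.
Then 2E = 60 + 5·12 = 120, so E = 60, V = 2E/4 = 30, F = 20 + 12 = 32.

12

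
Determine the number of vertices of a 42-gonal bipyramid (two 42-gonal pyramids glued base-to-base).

A bipyramid over an n-gon has 2n triangular faces and n + 2 vertices: V = 42 + 2 = 44, E = 3·42 = 126, F = 2·42 = 84.

44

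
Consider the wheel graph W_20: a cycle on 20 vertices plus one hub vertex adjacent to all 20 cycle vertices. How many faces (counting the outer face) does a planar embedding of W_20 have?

W_20 has V = 20 + 1 = 21 vertices and E = 2·20 = 40 edges.
By Euler's formula F = 2 − V + E = 2 − 21 + 40 = 21.

21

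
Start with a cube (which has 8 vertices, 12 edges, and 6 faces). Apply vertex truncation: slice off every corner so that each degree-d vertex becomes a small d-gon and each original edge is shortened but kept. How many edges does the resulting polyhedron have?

36

Truncation replaces each original edge-end by a new vertex, so V′ = 2E = 24.
Each original edge survives, and each old vertex of degree d contributes d new edges; summing degrees gives Σd = 2E, so E′ = E + 2E = 3E = 36.
Each original face survives and each original vertex becomes one new face: F′ = F + V = 14.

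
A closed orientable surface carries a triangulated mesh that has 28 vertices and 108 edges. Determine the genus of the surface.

5

Every face is a triangle and each edge borders two faces, so 3F = 2·108, giving F = 72.
χ = V − E + F = 28 − 108 + 72 = -8.
For a closed orientable surface χ = 2 − 2g, so g = (2 − (-8))/2 = 5.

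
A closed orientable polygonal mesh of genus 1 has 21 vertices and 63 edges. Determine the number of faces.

For a closed orientable surface of genus 1, χ = 2 − 2·1 = 0.
F = 0 − V + E = 0 − 21 + 63 = 42.

42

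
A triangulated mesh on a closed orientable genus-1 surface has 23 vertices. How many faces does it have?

χ = 2 − 2·1 = 0, and every face is a triangle so 3F = 2E.
V − E + F = 0 with E = 3F/2 gives 23 − (3/2 − 1)·F = 0, so F = 46 and E = 69.

46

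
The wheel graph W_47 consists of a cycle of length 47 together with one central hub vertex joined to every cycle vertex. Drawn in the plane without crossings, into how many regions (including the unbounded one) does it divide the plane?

W_47 has V = 47 + 1 = 48 vertices and E = 2·47 = 94 edges.
By Euler's formula F = 2 − V + E = 2 − 48 + 94 = 48.

48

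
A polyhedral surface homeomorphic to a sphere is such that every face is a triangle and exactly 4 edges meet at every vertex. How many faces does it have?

8

Each face has 3 edges and each edge borders two faces, so 2E = 3F.
Each vertex has degree 4, so 4V = 2E and hence V = 3F/4.
Euler: V − E + F = 2 ⇒ (3F/4) − (3F/2) + F = 2.
Multiply by 8: (6 − 12 + 8)F = 16, i.e. 2F = 16.
So F = 8, E = 3·8/2 = 12, V = 3·8/4 = 6.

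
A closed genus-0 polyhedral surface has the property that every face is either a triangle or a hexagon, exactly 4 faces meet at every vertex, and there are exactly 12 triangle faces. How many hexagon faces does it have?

Let x be the number of hexagons; then F = 12 + x.
Edge–face incidences: 2E = 3·12 + 6·x = 36 + 6x.
Every vertex has degree 4, so 4V = 2E.
Euler: V − E + F = 2 ⇒ (2E)/4 − E + (12 + x) = 2.
Multiply by 8: 2·(2E) − 4·(2E) + 8·(12 + x) = 16, i.e. 96 + 8x − 2·(36 + 6x) = 16.
Collecting terms: −4x + 24 = 16, so −4x = −8, so x = 2.
Then 2E = 36 + 6·2 = 48, so E = 24, V = 2E/4 = 12, F = 12 + 2 = 14.

2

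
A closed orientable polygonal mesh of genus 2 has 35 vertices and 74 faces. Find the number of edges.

For a closed orientable surface of genus 2, χ = 2 − 2·2 = -2.
E = V + F − (-2) = 35 + 74 − (-2) = 111.

111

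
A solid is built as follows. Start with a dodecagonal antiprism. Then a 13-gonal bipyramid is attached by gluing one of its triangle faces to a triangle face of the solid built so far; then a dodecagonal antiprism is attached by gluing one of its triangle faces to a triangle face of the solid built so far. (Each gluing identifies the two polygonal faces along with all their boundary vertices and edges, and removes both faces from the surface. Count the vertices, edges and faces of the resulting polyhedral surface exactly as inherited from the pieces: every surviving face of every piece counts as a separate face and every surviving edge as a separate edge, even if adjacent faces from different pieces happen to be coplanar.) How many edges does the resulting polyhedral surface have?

A dodecagonal antiprism: V=24, E=48, F=26.
Attach a 13-gonal bipyramid (V=15, E=39, F=26) along a 3-gon: merge 3 vertices and 3 edges, delete both glued faces → V=36, E=84, F=50.
Attach a dodecagonal antiprism (V=24, E=48, F=26) along a 3-gon: merge 3 vertices and 3 edges, delete both glued faces → V=57, E=129, F=74.
Check: V − E + F = 57 − 129 + 74 = 2.

129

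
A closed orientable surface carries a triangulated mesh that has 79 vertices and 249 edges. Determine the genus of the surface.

Every face is a triangle and each edge borders two faces, so 3F = 2·249, giving F = 166.
χ = V − E + F = 79 − 249 + 166 = -4.
For a closed orientable surface χ = 2 − 2g, so g = (2 − (-4))/2 = 3.

3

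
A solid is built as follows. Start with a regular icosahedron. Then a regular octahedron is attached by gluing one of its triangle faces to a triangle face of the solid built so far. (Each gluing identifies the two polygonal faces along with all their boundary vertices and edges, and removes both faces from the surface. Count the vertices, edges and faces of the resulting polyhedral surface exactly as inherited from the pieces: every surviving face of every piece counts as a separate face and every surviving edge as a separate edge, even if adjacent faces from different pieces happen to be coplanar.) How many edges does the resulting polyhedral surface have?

39

A regular icosahedron: V=12, E=30, F=20.
Attach a regular octahedron (V=6, E=12, F=8) along a 3-gon: merge 3 vertices and 3 edges, delete both glued faces → V=15, E=39, F=26.
Check: V − E + F = 15 − 39 + 26 = 2.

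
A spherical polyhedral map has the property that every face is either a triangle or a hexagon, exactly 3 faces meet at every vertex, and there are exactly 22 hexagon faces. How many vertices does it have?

48

Let x be the number of triangles; then F = 22 + x.
Edge–face incidences: 2E = 6·22 + 3·x = 132 + 3x.
Every vertex has degree 3, so 3V = 2E.
Euler: V − E + F = 2 ⇒ (2E)/3 − E + (22 + x) = 2.
Multiply by 6: 2·(2E) − 3·(2E) + 6·(22 + x) = 12, i.e. 132 + 6x − (132 + 3x) = 12.
Collecting terms: 3x = 12, so x = 4.
Then 2E = 132 + 3·4 = 144, so E = 72, V = 2E/3 = 48, F = 22 + 4 = 26.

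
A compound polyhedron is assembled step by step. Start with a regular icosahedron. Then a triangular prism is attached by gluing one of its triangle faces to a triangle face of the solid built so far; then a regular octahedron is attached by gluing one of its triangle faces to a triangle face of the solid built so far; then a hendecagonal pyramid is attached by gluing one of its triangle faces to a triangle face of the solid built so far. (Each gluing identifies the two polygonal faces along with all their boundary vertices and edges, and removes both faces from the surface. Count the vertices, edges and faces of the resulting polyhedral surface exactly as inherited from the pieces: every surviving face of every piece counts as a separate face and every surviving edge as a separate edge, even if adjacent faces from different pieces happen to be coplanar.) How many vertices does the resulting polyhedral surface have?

27

A regular icosahedron: V=12, E=30, F=20.
Attach a triangular prism (V=6, E=9, F=5) along a 3-gon: merge 3 vertices and 3 edges, delete both glued faces → V=15, E=36, F=23.
Attach a regular octahedron (V=6, E=12, F=8) along a 3-gon: merge 3 vertices and 3 edges, delete both glued faces → V=18, E=45, F=29.
Attach a hendecagonal pyramid (V=12, E=22, F=12) along a 3-gon: merge 3 vertices and 3 edges, delete both glued faces → V=27, E=64, F=39.
Check: V − E + F = 27 − 64 + 39 = 2.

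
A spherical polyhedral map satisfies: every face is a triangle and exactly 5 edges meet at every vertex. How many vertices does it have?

Each face has 3 edges and each edge borders two faces, so 2E = 3F.
Each vertex has degree 5, so 5V = 2E and hence V = 3F/5.
Euler: V − E + F = 2 ⇒ (3F/5) − (3F/2) + F = 2.
Multiply by 10: (6 − 15 + 10)F = 20, i.e. 1F = 20.
So F = 20, E = 3·20/2 = 30, V = 3·20/5 = 12.

12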